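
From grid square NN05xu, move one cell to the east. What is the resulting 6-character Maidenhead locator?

NN15au

Longitude subsquare x = 23; +1 → 24, wraps to 0 = a, carry into square.
Longitude square 0; +1 → 1.
The latitude characters are unchanged.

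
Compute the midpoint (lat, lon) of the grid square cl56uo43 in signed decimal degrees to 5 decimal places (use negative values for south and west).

26.59792, -128.29583

Field C=2, L=11: +2·20° lon, +11·10° lat → SW at lon -140°, lat 20°.
Square 5, 6: +5·2° lon, +6·1° lat → SW at lon -130°, lat 26°.
Subsquare u=20, o=14: +20·0.0833333° lon, +14·0.0416667° lat → SW at lon -128.333°, lat 26.5833°.
Extended square 4, 3: +4·0.00833333° lon, +3·0.00416667° lat → SW at lon -128.3°, lat 26.5958°.
Cell spans 0.00833333° lon × 0.00416667° lat. Centre is SW corner plus half of each.
latitude 26.59792, longitude -128.29583.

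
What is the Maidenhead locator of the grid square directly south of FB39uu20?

Latitude extended square 0; −1 → -1, wraps to 9, carry into subsquare.
Latitude subsquare u = 20; −1 → 19 = t.
The longitude characters are unchanged.

FB39ut29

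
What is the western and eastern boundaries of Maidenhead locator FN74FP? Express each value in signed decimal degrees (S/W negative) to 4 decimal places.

-65.5833, -65.5000

Field F=5, N=13: +5·20° lon, +13·10° lat → SW at lon -80°, lat 40°.
Square 7, 4: +7·2° lon, +4·1° lat → SW at lon -66°, lat 44°.
Subsquare f=5, p=15: +5·0.0833333° lon, +15·0.0416667° lat → SW at lon -65.5833°, lat 44.625°.
Cell spans 0.0833333° lon × 0.0416667° lat.
west -65.5833, east -65.5000.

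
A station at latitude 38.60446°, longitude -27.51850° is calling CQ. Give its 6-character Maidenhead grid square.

Add 180° to longitude and 90° to latitude: 152.4815, 128.6045.
Field: 152.4815/20 → 7 → H, 128.6045/10 → 12 → M; chars HM.
Square: 12.4815/2 → 6, 8.6045/1 → 8; chars 68.
Subsquare: 0.4815/0.0833333 → 5 → f, 0.6045/0.0416667 → 14 → o; chars fo.

HM68fo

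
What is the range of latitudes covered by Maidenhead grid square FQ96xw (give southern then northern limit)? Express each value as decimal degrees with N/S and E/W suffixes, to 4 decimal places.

76.9167° N, 76.9583° N

Field F=5, Q=16: +5·20° lon, +16·10° lat → SW at lon -80°, lat 70°.
Square 9, 6: +9·2° lon, +6·1° lat → SW at lon -62°, lat 76°.
Subsquare x=23, w=22: +23·0.0833333° lon, +22·0.0416667° lat → SW at lon -60.0833°, lat 76.9167°.
Cell spans 0.0833333° lon × 0.0416667° lat.
south 76.9167° N, north 76.9583° N.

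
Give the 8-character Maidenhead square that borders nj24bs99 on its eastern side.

NJ24cs09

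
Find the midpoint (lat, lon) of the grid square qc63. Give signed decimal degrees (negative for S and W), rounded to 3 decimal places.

-66.500, 153.000

Field Q=16, C=2: +16·20° lon, +2·10° lat → SW at lon 140°, lat -70°.
Square 6, 3: +6·2° lon, +3·1° lat → SW at lon 152°, lat -67°.
Cell spans 2° lon × 1° lat. Centre is SW corner plus half of each.
latitude -66.500, longitude 153.000.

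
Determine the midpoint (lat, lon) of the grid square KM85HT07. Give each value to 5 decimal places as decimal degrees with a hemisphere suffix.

35.82292° N, 36.58750° E

Field K=10, M=12: +10·20° lon, +12·10° lat → SW at lon 20°, lat 30°.
Square 8, 5: +8·2° lon, +5·1° lat → SW at lon 36°, lat 35°.
Subsquare h=7, t=19: +7·0.0833333° lon, +19·0.0416667° lat → SW at lon 36.5833°, lat 35.7917°.
Extended square 0, 7: +0·0.00833333° lon, +7·0.00416667° lat → SW at lon 36.5833°, lat 35.8208°.
Cell spans 0.00833333° lon × 0.00416667° lat. Centre is SW corner plus half of each.
latitude 35.82292° N, longitude 36.58750° E.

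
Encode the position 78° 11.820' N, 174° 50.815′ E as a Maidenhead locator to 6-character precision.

RQ78ke

Shift to the Maidenhead origin (180°W, 90°S): lon 354.8469, lat 168.1970.
Field (20°×10°, letters A–R): lon ⌊354.8469/20⌋ = 17 → R; lat ⌊168.1970/10⌋ = 16 → Q.
Square (2°×1°, digits 0–9): lon ⌊14.8469/2⌋ = 7; lat ⌊8.1970/1⌋ = 8.
Subsquare (5′×2.5′, letters a–x): lon ⌊0.8469/0.0833333⌋ = 10 → k; lat ⌊0.1970/0.0416667⌋ = 4 → e.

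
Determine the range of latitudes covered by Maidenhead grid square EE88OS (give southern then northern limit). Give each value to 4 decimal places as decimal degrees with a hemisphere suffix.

41.2500° S, 41.2083° S

Field E=4, E=4: +4·20° lon, +4·10° lat → SW at lon -100°, lat -50°.
Square 8, 8: +8·2° lon, +8·1° lat → SW at lon -84°, lat -42°.
Subsquare o=14, s=18: +14·0.0833333° lon, +18·0.0416667° lat → SW at lon -82.8333°, lat -41.25°.
Cell spans 0.0833333° lon × 0.0416667° lat.
south 41.2500° S, north 41.2083° S.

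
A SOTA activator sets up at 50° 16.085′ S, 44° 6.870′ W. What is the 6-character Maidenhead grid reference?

Offset from 180°W / 90°S: lon 135.8855°, lat 39.7319°.
Field (20°×10°, letters A–R): 135.8855/20 → 6 → G, 39.7319/10 → 3 → D; chars GD.
Square (2°×1°, digits 0–9): 15.8855/2 → 7, 9.7319/1 → 9; chars 79.
Subsquare (5′×2.5′, letters a–x): 1.8855/0.0833333 → 22 → w, 0.7319/0.0416667 → 17 → r; chars wr.

GD79wr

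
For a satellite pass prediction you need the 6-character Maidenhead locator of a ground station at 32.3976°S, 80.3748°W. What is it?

EF97to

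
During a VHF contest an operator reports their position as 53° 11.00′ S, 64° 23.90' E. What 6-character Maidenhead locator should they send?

Add 180° to longitude and 90° to latitude: 244.3983, 36.8167.
Field: 244.3983/20 → 12 → M, 36.8167/10 → 3 → D; chars MD.
Square: 4.3983/2 → 2, 6.8167/1 → 6; chars 26.
Subsquare: 0.3983/0.0833333 → 4 → e, 0.8167/0.0416667 → 19 → t; chars et.

MD26et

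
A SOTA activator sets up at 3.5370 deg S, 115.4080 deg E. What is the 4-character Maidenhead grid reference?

OI76

Shift to the Maidenhead origin (180°W, 90°S): lon 295.41, lat 86.46.
Field: 295.41/20 → 14 → O, 86.46/10 → 8 → I; chars OI.
Square: 15.41/2 → 7, 6.46/1 → 6; chars 76.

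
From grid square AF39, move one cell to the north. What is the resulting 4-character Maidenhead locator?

AG30

Latitude square 9; +1 → 10, wraps to 0, carry into field.
Latitude field F = 5; +1 → 6 = G.
The longitude characters are unchanged.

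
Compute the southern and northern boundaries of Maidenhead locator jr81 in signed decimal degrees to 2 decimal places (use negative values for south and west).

81.00, 82.00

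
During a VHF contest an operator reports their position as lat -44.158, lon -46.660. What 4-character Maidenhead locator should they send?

GE65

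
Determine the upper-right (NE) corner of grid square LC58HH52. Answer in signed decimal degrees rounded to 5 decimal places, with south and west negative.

-61.69583, 50.63333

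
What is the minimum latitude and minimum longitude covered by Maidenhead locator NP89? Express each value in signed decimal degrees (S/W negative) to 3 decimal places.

Field N=13, P=15: +13·20° lon, +15·10° lat → SW at lon 80°, lat 60°.
Square 8, 9: +8·2° lon, +9·1° lat → SW at lon 96°, lat 69°.
latitude 69.000, longitude 96.000.

69.000, 96.000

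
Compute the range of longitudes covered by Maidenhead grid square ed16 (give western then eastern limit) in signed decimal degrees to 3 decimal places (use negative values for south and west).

Field E=4, D=3: +4·20° lon, +3·10° lat → SW at lon -100°, lat -60°.
Square 1, 6: +1·2° lon, +6·1° lat → SW at lon -98°, lat -54°.
Cell spans 2° lon × 1° lat.
west -98.000, east -96.000.

-98.000, -96.000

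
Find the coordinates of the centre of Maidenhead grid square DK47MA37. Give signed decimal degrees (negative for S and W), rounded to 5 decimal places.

17.03125, -110.97083

Field D=3, K=10: +3·20° lon, +10·10° lat → SW at lon -120°, lat 10°.
Square 4, 7: +4·2° lon, +7·1° lat → SW at lon -112°, lat 17°.
Subsquare m=12, a=0: +12·0.0833333° lon, +0·0.0416667° lat → SW at lon -111°, lat 17°.
Extended square 3, 7: +3·0.00833333° lon, +7·0.00416667° lat → SW at lon -110.975°, lat 17.0292°.
Cell spans 0.00833333° lon × 0.00416667° lat. Centre is SW corner plus half of each.
latitude 17.03125, longitude -110.97083.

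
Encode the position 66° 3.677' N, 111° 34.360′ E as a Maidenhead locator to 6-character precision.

OP56sb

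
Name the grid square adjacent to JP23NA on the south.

Latitude subsquare a = 0; −1 → -1, wraps to 23 = x, carry into square.
Latitude square 3; −1 → 2.
The longitude characters are unchanged.

JP22nx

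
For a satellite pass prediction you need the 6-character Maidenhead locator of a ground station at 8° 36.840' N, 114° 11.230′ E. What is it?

OJ78co

Shift to the Maidenhead origin (180°W, 90°S): lon 294.1872, lat 98.6140.
Field: lon ⌊294.1872/20⌋ = 14 → O; lat ⌊98.6140/10⌋ = 9 → J.
Square: lon ⌊14.1872/2⌋ = 7; lat ⌊8.6140/1⌋ = 8.
Subsquare: lon ⌊0.1872/0.0833333⌋ = 2 → c; lat ⌊0.6140/0.0416667⌋ = 14 → o.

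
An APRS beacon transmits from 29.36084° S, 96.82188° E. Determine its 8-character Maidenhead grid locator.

NG80jp83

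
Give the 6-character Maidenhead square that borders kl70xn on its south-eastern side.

KL80am

Longitude subsquare x = 23; +1 → 24, wraps to 0 = a, carry into square.
Longitude square 7; +1 → 8.
Latitude subsquare n = 13; −1 → 12 = m.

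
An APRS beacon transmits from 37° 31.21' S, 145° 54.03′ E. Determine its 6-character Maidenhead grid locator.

QF22wl

Add 180° to longitude and 90° to latitude: 325.9005, 52.4798.
Field: lon ⌊325.9005/20⌋ = 16 → Q; lat ⌊52.4798/10⌋ = 5 → F.
Square: lon ⌊5.9005/2⌋ = 2; lat ⌊2.4798/1⌋ = 2.
Subsquare: lon ⌊1.9005/0.0833333⌋ = 22 → w; lat ⌊0.4798/0.0416667⌋ = 11 → l.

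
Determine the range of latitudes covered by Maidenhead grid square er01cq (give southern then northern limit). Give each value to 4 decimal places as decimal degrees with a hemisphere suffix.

81.6667° N, 81.7083° N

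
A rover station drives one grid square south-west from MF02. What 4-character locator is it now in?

LF91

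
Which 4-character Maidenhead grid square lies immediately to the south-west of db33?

DB22

Longitude square 3; −1 → 2.
Latitude square 3; −1 → 2.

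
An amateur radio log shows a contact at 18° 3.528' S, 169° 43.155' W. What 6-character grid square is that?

Offset from 180°W / 90°S: lon 10.2808°, lat 71.9412°.
Field: 10.2808/20 → 0 → A, 71.9412/10 → 7 → H; chars AH.
Square: 10.2808/2 → 5, 1.9412/1 → 1; chars 51.
Subsquare: 0.2808/0.0833333 → 3 → d, 0.9412/0.0416667 → 22 → w; chars dw.

AH51dw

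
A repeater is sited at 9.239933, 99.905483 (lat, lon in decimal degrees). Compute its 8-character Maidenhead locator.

Shift to the Maidenhead origin (180°W, 90°S): lon 279.90548, lat 99.23993.
Field (20°×10°, letters A–R): lon ⌊279.90548/20⌋ = 13 → N; lat ⌊99.23993/10⌋ = 9 → J.
Square (2°×1°, digits 0–9): lon ⌊19.90548/2⌋ = 9; lat ⌊9.23993/1⌋ = 9.
Subsquare (5′×2.5′, letters a–x): lon ⌊1.90548/0.0833333⌋ = 22 → w; lat ⌊0.23993/0.0416667⌋ = 5 → f.
Extended square (30″×15″, digits 0–9): lon ⌊0.07215/0.00833333⌋ = 8; lat ⌊0.03160/0.00416667⌋ = 7.

NJ99wf87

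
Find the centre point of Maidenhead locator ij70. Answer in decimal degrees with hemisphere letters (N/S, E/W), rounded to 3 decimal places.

0.500° N, 5.000° W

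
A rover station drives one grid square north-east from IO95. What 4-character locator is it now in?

JO06

Longitude square 9; +1 → 10, wraps to 0, carry into field.
Longitude field I = 8; +1 → 9 = J.
Latitude square 5; +1 → 6.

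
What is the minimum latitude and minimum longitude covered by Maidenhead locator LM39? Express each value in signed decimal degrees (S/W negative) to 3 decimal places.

39.000, 46.000

Field L=11, M=12: +11·20° lon, +12·10° lat → SW at lon 40°, lat 30°.
Square 3, 9: +3·2° lon, +9·1° lat → SW at lon 46°, lat 39°.
latitude 39.000, longitude 46.000.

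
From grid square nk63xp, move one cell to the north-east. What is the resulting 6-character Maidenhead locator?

NK73aq

Longitude subsquare x = 23; +1 → 24, wraps to 0 = a, carry into square.
Longitude square 6; +1 → 7.
Latitude subsquare p = 15; +1 → 16 = q.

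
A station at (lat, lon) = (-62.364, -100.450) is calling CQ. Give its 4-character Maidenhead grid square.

Shift to the Maidenhead origin (180°W, 90°S): lon 79.55, lat 27.64.
Field (20°×10°, letters A–R): 79.55/20 → 3 → D, 27.64/10 → 2 → C; chars DC.
Square (2°×1°, digits 0–9): 19.55/2 → 9, 7.64/1 → 7; chars 97.

DC97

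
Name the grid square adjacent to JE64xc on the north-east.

JE74ad

Longitude subsquare x = 23; +1 → 24, wraps to 0 = a, carry into square.
Longitude square 6; +1 → 7.
Latitude subsquare c = 2; +1 → 3 = d.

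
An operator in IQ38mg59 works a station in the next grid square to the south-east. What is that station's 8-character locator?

IQ38mg68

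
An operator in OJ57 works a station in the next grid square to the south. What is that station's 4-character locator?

OJ56

Latitude square 7; −1 → 6.
The longitude characters are unchanged.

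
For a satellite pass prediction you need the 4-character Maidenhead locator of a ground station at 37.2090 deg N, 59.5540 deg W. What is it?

Shift to the Maidenhead origin (180°W, 90°S): lon 120.45, lat 127.21.
Field (20°×10°, letters A–R): lon ⌊120.45/20⌋ = 6 → G; lat ⌊127.21/10⌋ = 12 → M.
Square (2°×1°, digits 0–9): lon ⌊0.45/2⌋ = 0; lat ⌊7.21/1⌋ = 7.

GM07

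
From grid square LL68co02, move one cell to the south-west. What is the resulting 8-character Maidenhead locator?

Longitude extended square 0; −1 → -1, wraps to 9, carry into subsquare.
Longitude subsquare c = 2; −1 → 1 = b.
Latitude extended square 2; −1 → 1.

LL68bo91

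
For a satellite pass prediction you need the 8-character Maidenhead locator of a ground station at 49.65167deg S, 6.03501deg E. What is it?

JE30ai43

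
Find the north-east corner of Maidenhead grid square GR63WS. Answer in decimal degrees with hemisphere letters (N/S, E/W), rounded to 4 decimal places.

83.7917° N, 46.0833° W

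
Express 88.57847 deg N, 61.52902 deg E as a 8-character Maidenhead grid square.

Offset from 180°W / 90°S: lon 241.52902°, lat 178.57847°.
Field: 241.52902/20 → 12 → M, 178.57847/10 → 17 → R; chars MR.
Square: 1.52902/2 → 0, 8.57847/1 → 8; chars 08.
Subsquare: 1.52902/0.0833333 → 18 → s, 0.57847/0.0416667 → 13 → n; chars sn.
Extended square: 0.02902/0.00833333 → 3, 0.03680/0.00416667 → 8; chars 38.

MR08sn38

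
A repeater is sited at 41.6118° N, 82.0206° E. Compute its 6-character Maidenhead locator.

Shift to the Maidenhead origin (180°W, 90°S): lon 262.0206, lat 131.6118.
Field: 262.0206/20 → 13 → N, 131.6118/10 → 13 → N; chars NN.
Square: 2.0206/2 → 1, 1.6118/1 → 1; chars 11.
Subsquare: 0.0206/0.0833333 → 0 → a, 0.6118/0.0416667 → 14 → o; chars ao.

NN11ao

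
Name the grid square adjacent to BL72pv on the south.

Latitude subsquare v = 21; −1 → 20 = u.
The longitude characters are unchanged.

BL72pu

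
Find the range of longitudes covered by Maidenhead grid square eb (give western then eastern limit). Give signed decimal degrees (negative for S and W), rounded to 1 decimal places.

Field E=4, B=1: +4·20° lon, +1·10° lat → SW at lon -100°, lat -80°.
Cell spans 20° lon × 10° lat.
west -100.0, east -80.0.

-100.0, -80.0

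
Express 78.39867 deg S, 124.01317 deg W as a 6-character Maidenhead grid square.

CB71xo

Shift to the Maidenhead origin (180°W, 90°S): lon 55.9868, lat 11.6013.
Field: lon ⌊55.9868/20⌋ = 2 → C; lat ⌊11.6013/10⌋ = 1 → B.
Square: lon ⌊15.9868/2⌋ = 7; lat ⌊1.6013/1⌋ = 1.
Subsquare: lon ⌊1.9868/0.0833333⌋ = 23 → x; lat ⌊0.6013/0.0416667⌋ = 14 → o.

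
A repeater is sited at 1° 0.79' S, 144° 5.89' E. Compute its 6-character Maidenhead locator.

Shift to the Maidenhead origin (180°W, 90°S): lon 324.0982, lat 88.9868.
Field (20°×10°, letters A–R): lon ⌊324.0982/20⌋ = 16 → Q; lat ⌊88.9868/10⌋ = 8 → I.
Square (2°×1°, digits 0–9): lon ⌊4.0982/2⌋ = 2; lat ⌊8.9868/1⌋ = 8.
Subsquare (5′×2.5′, letters a–x): lon ⌊0.0982/0.0833333⌋ = 1 → b; lat ⌊0.9868/0.0416667⌋ = 23 → x.

QI28bx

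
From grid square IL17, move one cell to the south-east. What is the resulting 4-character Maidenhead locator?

IL26

Longitude square 1; +1 → 2.
Latitude square 7; −1 → 6.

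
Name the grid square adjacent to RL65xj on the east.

Longitude subsquare x = 23; +1 → 24, wraps to 0 = a, carry into square.
Longitude square 6; +1 → 7.
The latitude characters are unchanged.

RL75aj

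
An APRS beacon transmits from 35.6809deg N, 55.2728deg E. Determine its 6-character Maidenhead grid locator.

LM75pq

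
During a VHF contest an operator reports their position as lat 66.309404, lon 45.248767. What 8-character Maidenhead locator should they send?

Add 180° to longitude and 90° to latitude: 225.24877, 156.30940.
Field (20°×10°, letters A–R): lon ⌊225.24877/20⌋ = 11 → L; lat ⌊156.30940/10⌋ = 15 → P.
Square (2°×1°, digits 0–9): lon ⌊5.24877/2⌋ = 2; lat ⌊6.30940/1⌋ = 6.
Subsquare (5′×2.5′, letters a–x): lon ⌊1.24877/0.0833333⌋ = 14 → o; lat ⌊0.30940/0.0416667⌋ = 7 → h.
Extended square (30″×15″, digits 0–9): lon ⌊0.08210/0.00833333⌋ = 9; lat ⌊0.01774/0.00416667⌋ = 4.

LP26oh94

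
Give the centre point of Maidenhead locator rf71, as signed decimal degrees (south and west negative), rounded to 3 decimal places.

-38.500, 175.000

Field R=17, F=5: +17·20° lon, +5·10° lat → SW at lon 160°, lat -40°.
Square 7, 1: +7·2° lon, +1·1° lat → SW at lon 174°, lat -39°.
Cell spans 2° lon × 1° lat. Centre is SW corner plus half of each.
latitude -38.500, longitude 175.000.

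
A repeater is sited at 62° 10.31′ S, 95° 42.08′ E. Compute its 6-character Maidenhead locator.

Offset from 180°W / 90°S: lon 275.7013°, lat 27.8282°.
Field (20°×10°, letters A–R): lon ⌊275.7013/20⌋ = 13 → N; lat ⌊27.8282/10⌋ = 2 → C.
Square (2°×1°, digits 0–9): lon ⌊15.7013/2⌋ = 7; lat ⌊7.8282/1⌋ = 7.
Subsquare (5′×2.5′, letters a–x): lon ⌊1.7013/0.0833333⌋ = 20 → u; lat ⌊0.8282/0.0416667⌋ = 19 → t.

NC77ut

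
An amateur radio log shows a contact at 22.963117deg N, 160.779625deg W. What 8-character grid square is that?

AL92ox61

Offset from 180°W / 90°S: lon 19.22037°, lat 112.96312°.
Field: lon ⌊19.22037/20⌋ = 0 → A; lat ⌊112.96312/10⌋ = 11 → L.
Square: lon ⌊19.22037/2⌋ = 9; lat ⌊2.96312/1⌋ = 2.
Subsquare: lon ⌊1.22037/0.0833333⌋ = 14 → o; lat ⌊0.96312/0.0416667⌋ = 23 → x.
Extended square: lon ⌊0.05371/0.00833333⌋ = 6; lat ⌊0.00478/0.00416667⌋ = 1.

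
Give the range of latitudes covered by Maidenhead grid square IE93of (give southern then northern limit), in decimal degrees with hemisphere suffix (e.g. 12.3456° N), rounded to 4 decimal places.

Field I=8, E=4: +8·20° lon, +4·10° lat → SW at lon -20°, lat -50°.
Square 9, 3: +9·2° lon, +3·1° lat → SW at lon -2°, lat -47°.
Subsquare o=14, f=5: +14·0.0833333° lon, +5·0.0416667° lat → SW at lon -0.833333°, lat -46.7917°.
Cell spans 0.0833333° lon × 0.0416667° lat.
south 46.7917° S, north 46.7500° S.

46.7917° S, 46.7500° S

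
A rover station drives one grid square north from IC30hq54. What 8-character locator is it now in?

IC30hq55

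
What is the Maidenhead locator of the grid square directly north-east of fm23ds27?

FM23ds38

Longitude extended square 2; +1 → 3.
Latitude extended square 7; +1 → 8.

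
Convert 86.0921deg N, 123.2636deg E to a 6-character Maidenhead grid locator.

PR16pc

Offset from 180°W / 90°S: lon 303.2636°, lat 176.0921°.
Field: lon ⌊303.2636/20⌋ = 15 → P; lat ⌊176.0921/10⌋ = 17 → R.
Square: lon ⌊3.2636/2⌋ = 1; lat ⌊6.0921/1⌋ = 6.
Subsquare: lon ⌊1.2636/0.0833333⌋ = 15 → p; lat ⌊0.0921/0.0416667⌋ = 2 → c.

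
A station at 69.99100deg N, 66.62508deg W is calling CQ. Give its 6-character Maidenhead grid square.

FP69qx

Shift to the Maidenhead origin (180°W, 90°S): lon 113.3749, lat 159.9910.
Field: lon ⌊113.3749/20⌋ = 5 → F; lat ⌊159.9910/10⌋ = 15 → P.
Square: lon ⌊13.3749/2⌋ = 6; lat ⌊9.9910/1⌋ = 9.
Subsquare: lon ⌊1.3749/0.0833333⌋ = 16 → q; lat ⌊0.9910/0.0416667⌋ = 23 → x.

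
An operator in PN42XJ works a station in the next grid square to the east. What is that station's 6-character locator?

PN52aj

Longitude subsquare x = 23; +1 → 24, wraps to 0 = a, carry into square.
Longitude square 4; +1 → 5.
The latitude characters are unchanged.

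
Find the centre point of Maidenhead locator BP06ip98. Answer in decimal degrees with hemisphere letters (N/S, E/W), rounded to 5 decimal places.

Field B=1, P=15: +1·20° lon, +15·10° lat → SW at lon -160°, lat 60°.
Square 0, 6: +0·2° lon, +6·1° lat → SW at lon -160°, lat 66°.
Subsquare i=8, p=15: +8·0.0833333° lon, +15·0.0416667° lat → SW at lon -159.333°, lat 66.625°.
Extended square 9, 8: +9·0.00833333° lon, +8·0.00416667° lat → SW at lon -159.258°, lat 66.6583°.
Cell spans 0.00833333° lon × 0.00416667° lat. Centre is SW corner plus half of each.
latitude 66.66042° N, longitude 159.25417° W.

66.66042° N, 159.25417° W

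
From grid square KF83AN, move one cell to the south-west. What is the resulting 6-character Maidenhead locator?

KF73xm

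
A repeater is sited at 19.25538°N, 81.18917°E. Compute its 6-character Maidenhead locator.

Shift to the Maidenhead origin (180°W, 90°S): lon 261.1892, lat 109.2554.
Field: lon ⌊261.1892/20⌋ = 13 → N; lat ⌊109.2554/10⌋ = 10 → K.
Square: lon ⌊1.1892/2⌋ = 0; lat ⌊9.2554/1⌋ = 9.
Subsquare: lon ⌊1.1892/0.0833333⌋ = 14 → o; lat ⌊0.2554/0.0416667⌋ = 6 → g.

NK09og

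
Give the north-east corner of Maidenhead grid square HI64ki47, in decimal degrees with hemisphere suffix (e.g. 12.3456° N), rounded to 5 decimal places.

5.63333° S, 27.12500° W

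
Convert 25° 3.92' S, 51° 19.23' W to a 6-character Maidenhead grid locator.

Add 180° to longitude and 90° to latitude: 128.6795, 64.9347.
Field (20°×10°, letters A–R): lon ⌊128.6795/20⌋ = 6 → G; lat ⌊64.9347/10⌋ = 6 → G.
Square (2°×1°, digits 0–9): lon ⌊8.6795/2⌋ = 4; lat ⌊4.9347/1⌋ = 4.
Subsquare (5′×2.5′, letters a–x): lon ⌊0.6795/0.0833333⌋ = 8 → i; lat ⌊0.9347/0.0416667⌋ = 22 → w.

GG44iw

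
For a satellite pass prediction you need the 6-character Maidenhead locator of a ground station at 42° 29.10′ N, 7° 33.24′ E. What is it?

Shift to the Maidenhead origin (180°W, 90°S): lon 187.5540, lat 132.4850.
Field: lon ⌊187.5540/20⌋ = 9 → J; lat ⌊132.4850/10⌋ = 13 → N.
Square: lon ⌊7.5540/2⌋ = 3; lat ⌊2.4850/1⌋ = 2.
Subsquare: lon ⌊1.5540/0.0833333⌋ = 18 → s; lat ⌊0.4850/0.0416667⌋ = 11 → l.

JN32sl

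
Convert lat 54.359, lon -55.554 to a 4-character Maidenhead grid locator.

GO24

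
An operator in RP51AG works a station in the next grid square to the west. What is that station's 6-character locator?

RP41xg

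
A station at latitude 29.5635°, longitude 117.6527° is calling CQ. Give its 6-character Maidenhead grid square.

Shift to the Maidenhead origin (180°W, 90°S): lon 297.6527, lat 119.5635.
Field: lon ⌊297.6527/20⌋ = 14 → O; lat ⌊119.5635/10⌋ = 11 → L.
Square: lon ⌊17.6527/2⌋ = 8; lat ⌊9.5635/1⌋ = 9.
Subsquare: lon ⌊1.6527/0.0833333⌋ = 19 → t; lat ⌊0.5635/0.0416667⌋ = 13 → n.

OL89tn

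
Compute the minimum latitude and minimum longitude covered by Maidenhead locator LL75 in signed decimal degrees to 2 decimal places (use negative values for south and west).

Field L=11, L=11: +11·20° lon, +11·10° lat → SW at lon 40°, lat 20°.
Square 7, 5: +7·2° lon, +5·1° lat → SW at lon 54°, lat 25°.
latitude 25.00, longitude 54.00.

25.00, 54.00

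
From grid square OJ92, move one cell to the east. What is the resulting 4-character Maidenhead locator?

PJ02

Longitude square 9; +1 → 10, wraps to 0, carry into field.
Longitude field O = 14; +1 → 15 = P.
The latitude characters are unchanged.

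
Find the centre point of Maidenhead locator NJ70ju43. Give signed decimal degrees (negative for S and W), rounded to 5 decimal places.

Field N=13, J=9: +13·20° lon, +9·10° lat → SW at lon 80°, lat 0°.
Square 7, 0: +7·2° lon, +0·1° lat → SW at lon 94°, lat 0°.
Subsquare j=9, u=20: +9·0.0833333° lon, +20·0.0416667° lat → SW at lon 94.75°, lat 0.833333°.
Extended square 4, 3: +4·0.00833333° lon, +3·0.00416667° lat → SW at lon 94.7833°, lat 0.845833°.
Cell spans 0.00833333° lon × 0.00416667° lat. Centre is SW corner plus half of each.
latitude 0.84792, longitude 94.78750.

0.84792, 94.78750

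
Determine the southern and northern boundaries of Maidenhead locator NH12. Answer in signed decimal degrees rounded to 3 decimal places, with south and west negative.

Field N=13, H=7: +13·20° lon, +7·10° lat → SW at lon 80°, lat -20°.
Square 1, 2: +1·2° lon, +2·1° lat → SW at lon 82°, lat -18°.
Cell spans 2° lon × 1° lat.
south -18.000, north -17.000.

-18.000, -17.000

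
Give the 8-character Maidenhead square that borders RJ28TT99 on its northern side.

Latitude extended square 9; +1 → 10, wraps to 0, carry into subsquare.
Latitude subsquare t = 19; +1 → 20 = u.
The longitude characters are unchanged.

RJ28tu90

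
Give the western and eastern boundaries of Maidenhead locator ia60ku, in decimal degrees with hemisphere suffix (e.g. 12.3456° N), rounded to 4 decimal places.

7.1667° W, 7.0833° W

Field I=8, A=0: +8·20° lon, +0·10° lat → SW at lon -20°, lat -90°.
Square 6, 0: +6·2° lon, +0·1° lat → SW at lon -8°, lat -90°.
Subsquare k=10, u=20: +10·0.0833333° lon, +20·0.0416667° lat → SW at lon -7.16667°, lat -89.1667°.
Cell spans 0.0833333° lon × 0.0416667° lat.
west 7.1667° W, east 7.0833° W.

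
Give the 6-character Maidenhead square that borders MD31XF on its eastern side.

Longitude subsquare x = 23; +1 → 24, wraps to 0 = a, carry into square.
Longitude square 3; +1 → 4.
The latitude characters are unchanged.

MD41af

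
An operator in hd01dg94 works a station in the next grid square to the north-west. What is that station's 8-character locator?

Longitude extended square 9; −1 → 8.
Latitude extended square 4; +1 → 5.

HD01dg85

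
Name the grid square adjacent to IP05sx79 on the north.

IP06sa70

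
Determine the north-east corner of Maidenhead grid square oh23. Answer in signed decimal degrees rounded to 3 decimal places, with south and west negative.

Field O=14, H=7: +14·20° lon, +7·10° lat → SW at lon 100°, lat -20°.
Square 2, 3: +2·2° lon, +3·1° lat → SW at lon 104°, lat -17°.
Cell spans 2° lon × 1° lat. NE corner is SW corner plus one full cell.
latitude -16.000, longitude 106.000.

-16.000, 106.000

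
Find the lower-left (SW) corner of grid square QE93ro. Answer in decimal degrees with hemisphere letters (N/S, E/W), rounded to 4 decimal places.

46.4167° S, 159.4167° E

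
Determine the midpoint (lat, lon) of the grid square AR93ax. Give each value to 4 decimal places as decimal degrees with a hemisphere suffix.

83.9792° N, 161.9583° W

Field A=0, R=17: +0·20° lon, +17·10° lat → SW at lon -180°, lat 80°.
Square 9, 3: +9·2° lon, +3·1° lat → SW at lon -162°, lat 83°.
Subsquare a=0, x=23: +0·0.0833333° lon, +23·0.0416667° lat → SW at lon -162°, lat 83.9583°.
Cell spans 0.0833333° lon × 0.0416667° lat. Centre is SW corner plus half of each.
latitude 83.9792° N, longitude 161.9583° W.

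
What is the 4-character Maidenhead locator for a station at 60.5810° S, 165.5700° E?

Add 180° to longitude and 90° to latitude: 345.57, 29.42.
Field (20°×10°, letters A–R): lon ⌊345.57/20⌋ = 17 → R; lat ⌊29.42/10⌋ = 2 → C.
Square (2°×1°, digits 0–9): lon ⌊5.57/2⌋ = 2; lat ⌊9.42/1⌋ = 9.

RC29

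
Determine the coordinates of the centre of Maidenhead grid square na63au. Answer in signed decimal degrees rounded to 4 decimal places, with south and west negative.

-86.1458, 92.0417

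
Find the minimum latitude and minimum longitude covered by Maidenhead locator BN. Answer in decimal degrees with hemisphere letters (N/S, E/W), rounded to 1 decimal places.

Field B=1, N=13: +1·20° lon, +13·10° lat → SW at lon -160°, lat 40°.
latitude 40.0° N, longitude 160.0° W.

40.0° N, 160.0° W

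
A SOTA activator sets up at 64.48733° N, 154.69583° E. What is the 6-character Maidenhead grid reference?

Add 180° to longitude and 90° to latitude: 334.6958, 154.4873.
Field (20°×10°, letters A–R): lon ⌊334.6958/20⌋ = 16 → Q; lat ⌊154.4873/10⌋ = 15 → P.
Square (2°×1°, digits 0–9): lon ⌊14.6958/2⌋ = 7; lat ⌊4.4873/1⌋ = 4.
Subsquare (5′×2.5′, letters a–x): lon ⌊0.6958/0.0833333⌋ = 8 → i; lat ⌊0.4873/0.0416667⌋ = 11 → l.

QP74il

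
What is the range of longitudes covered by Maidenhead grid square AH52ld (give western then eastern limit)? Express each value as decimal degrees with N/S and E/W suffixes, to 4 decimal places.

169.0833° W, 169.0000° W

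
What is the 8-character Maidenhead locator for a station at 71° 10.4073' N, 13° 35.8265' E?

Offset from 180°W / 90°S: lon 193.59711°, lat 161.17345°.
Field (20°×10°, letters A–R): lon ⌊193.59711/20⌋ = 9 → J; lat ⌊161.17345/10⌋ = 16 → Q.
Square (2°×1°, digits 0–9): lon ⌊13.59711/2⌋ = 6; lat ⌊1.17345/1⌋ = 1.
Subsquare (5′×2.5′, letters a–x): lon ⌊1.59711/0.0833333⌋ = 19 → t; lat ⌊0.17345/0.0416667⌋ = 4 → e.
Extended square (30″×15″, digits 0–9): lon ⌊0.01377/0.00833333⌋ = 1; lat ⌊0.00679/0.00416667⌋ = 1.

JQ61te11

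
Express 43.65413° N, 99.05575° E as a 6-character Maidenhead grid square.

NN93mp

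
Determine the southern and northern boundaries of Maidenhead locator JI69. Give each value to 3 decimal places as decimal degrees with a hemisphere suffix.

Field J=9, I=8: +9·20° lon, +8·10° lat → SW at lon 0°, lat -10°.
Square 6, 9: +6·2° lon, +9·1° lat → SW at lon 12°, lat -1°.
Cell spans 2° lon × 1° lat.
south 1.000° S, north 0.000° N.

1.000° S, 0.000° N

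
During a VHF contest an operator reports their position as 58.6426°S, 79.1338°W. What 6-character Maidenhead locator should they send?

FD01ki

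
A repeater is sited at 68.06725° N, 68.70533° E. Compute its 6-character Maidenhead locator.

Add 180° to longitude and 90° to latitude: 248.7053, 158.0673.
Field: lon ⌊248.7053/20⌋ = 12 → M; lat ⌊158.0673/10⌋ = 15 → P.
Square: lon ⌊8.7053/2⌋ = 4; lat ⌊8.0673/1⌋ = 8.
Subsquare: lon ⌊0.7053/0.0833333⌋ = 8 → i; lat ⌊0.0673/0.0416667⌋ = 1 → b.

MP48ib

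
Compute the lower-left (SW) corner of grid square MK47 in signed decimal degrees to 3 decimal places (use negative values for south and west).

17.000, 68.000

Field M=12, K=10: +12·20° lon, +10·10° lat → SW at lon 60°, lat 10°.
Square 4, 7: +4·2° lon, +7·1° lat → SW at lon 68°, lat 17°.
latitude 17.000, longitude 68.000.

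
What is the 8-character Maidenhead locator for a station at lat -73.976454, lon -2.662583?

Shift to the Maidenhead origin (180°W, 90°S): lon 177.33742, lat 16.02355.
Field: lon ⌊177.33742/20⌋ = 8 → I; lat ⌊16.02355/10⌋ = 1 → B.
Square: lon ⌊17.33742/2⌋ = 8; lat ⌊6.02355/1⌋ = 6.
Subsquare: lon ⌊1.33742/0.0833333⌋ = 16 → q; lat ⌊0.02355/0.0416667⌋ = 0 → a.
Extended square: lon ⌊0.00408/0.00833333⌋ = 0; lat ⌊0.02355/0.00416667⌋ = 5.

IB86qa05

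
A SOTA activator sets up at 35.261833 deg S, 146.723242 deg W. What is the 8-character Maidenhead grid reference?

BF64pr37

Offset from 180°W / 90°S: lon 33.27676°, lat 54.73817°.
Field (20°×10°, letters A–R): lon ⌊33.27676/20⌋ = 1 → B; lat ⌊54.73817/10⌋ = 5 → F.
Square (2°×1°, digits 0–9): lon ⌊13.27676/2⌋ = 6; lat ⌊4.73817/1⌋ = 4.
Subsquare (5′×2.5′, letters a–x): lon ⌊1.27676/0.0833333⌋ = 15 → p; lat ⌊0.73817/0.0416667⌋ = 17 → r.
Extended square (30″×15″, digits 0–9): lon ⌊0.02676/0.00833333⌋ = 3; lat ⌊0.02983/0.00416667⌋ = 7.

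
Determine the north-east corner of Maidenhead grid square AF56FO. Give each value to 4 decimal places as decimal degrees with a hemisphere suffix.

Field A=0, F=5: +0·20° lon, +5·10° lat → SW at lon -180°, lat -40°.
Square 5, 6: +5·2° lon, +6·1° lat → SW at lon -170°, lat -34°.
Subsquare f=5, o=14: +5·0.0833333° lon, +14·0.0416667° lat → SW at lon -169.583°, lat -33.4167°.
Cell spans 0.0833333° lon × 0.0416667° lat. NE corner is SW corner plus one full cell.
latitude 33.3750° S, longitude 169.5000° W.

33.3750° S, 169.5000° W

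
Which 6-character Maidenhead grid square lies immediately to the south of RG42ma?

RG41mx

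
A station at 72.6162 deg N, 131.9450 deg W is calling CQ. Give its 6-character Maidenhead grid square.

CQ42ao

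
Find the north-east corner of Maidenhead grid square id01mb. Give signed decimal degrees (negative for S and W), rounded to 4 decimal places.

-58.9167, -18.9167

Field I=8, D=3: +8·20° lon, +3·10° lat → SW at lon -20°, lat -60°.
Square 0, 1: +0·2° lon, +1·1° lat → SW at lon -20°, lat -59°.
Subsquare m=12, b=1: +12·0.0833333° lon, +1·0.0416667° lat → SW at lon -19°, lat -58.9583°.
Cell spans 0.0833333° lon × 0.0416667° lat. NE corner is SW corner plus one full cell.
latitude -58.9167, longitude -18.9167.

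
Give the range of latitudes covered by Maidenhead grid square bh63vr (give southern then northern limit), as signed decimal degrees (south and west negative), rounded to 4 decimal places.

Field B=1, H=7: +1·20° lon, +7·10° lat → SW at lon -160°, lat -20°.
Square 6, 3: +6·2° lon, +3·1° lat → SW at lon -148°, lat -17°.
Subsquare v=21, r=17: +21·0.0833333° lon, +17·0.0416667° lat → SW at lon -146.25°, lat -16.2917°.
Cell spans 0.0833333° lon × 0.0416667° lat.
south -16.2917, north -16.2500.

-16.2917, -16.2500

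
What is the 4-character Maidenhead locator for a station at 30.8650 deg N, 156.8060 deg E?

QM80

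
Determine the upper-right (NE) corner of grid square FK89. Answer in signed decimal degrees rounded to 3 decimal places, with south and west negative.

Field F=5, K=10: +5·20° lon, +10·10° lat → SW at lon -80°, lat 10°.
Square 8, 9: +8·2° lon, +9·1° lat → SW at lon -64°, lat 19°.
Cell spans 2° lon × 1° lat. NE corner is SW corner plus one full cell.
latitude 20.000, longitude -62.000.

20.000, -62.000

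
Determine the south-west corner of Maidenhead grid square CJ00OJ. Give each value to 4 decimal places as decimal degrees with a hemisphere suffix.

0.3750° N, 138.8333° W

Field C=2, J=9: +2·20° lon, +9·10° lat → SW at lon -140°, lat 0°.
Square 0, 0: +0·2° lon, +0·1° lat → SW at lon -140°, lat 0°.
Subsquare o=14, j=9: +14·0.0833333° lon, +9·0.0416667° lat → SW at lon -138.833°, lat 0.375°.
latitude 0.3750° N, longitude 138.8333° W.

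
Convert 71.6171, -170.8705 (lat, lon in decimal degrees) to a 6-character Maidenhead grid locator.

AQ41no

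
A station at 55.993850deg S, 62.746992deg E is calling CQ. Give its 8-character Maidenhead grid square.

MD14ia91

Offset from 180°W / 90°S: lon 242.74699°, lat 34.00615°.
Field: 242.74699/20 → 12 → M, 34.00615/10 → 3 → D; chars MD.
Square: 2.74699/2 → 1, 4.00615/1 → 4; chars 14.
Subsquare: 0.74699/0.0833333 → 8 → i, 0.00615/0.0416667 → 0 → a; chars ia.
Extended square: 0.08033/0.00833333 → 9, 0.00615/0.00416667 → 1; chars 91.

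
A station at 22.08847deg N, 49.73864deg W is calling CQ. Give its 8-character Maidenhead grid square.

Add 180° to longitude and 90° to latitude: 130.26136, 112.08847.
Field (20°×10°, letters A–R): 130.26136/20 → 6 → G, 112.08847/10 → 11 → L; chars GL.
Square (2°×1°, digits 0–9): 10.26136/2 → 5, 2.08847/1 → 2; chars 52.
Subsquare (5′×2.5′, letters a–x): 0.26136/0.0833333 → 3 → d, 0.08847/0.0416667 → 2 → c; chars dc.
Extended square (30″×15″, digits 0–9): 0.01136/0.00833333 → 1, 0.00514/0.00416667 → 1; chars 11.

GL52dc11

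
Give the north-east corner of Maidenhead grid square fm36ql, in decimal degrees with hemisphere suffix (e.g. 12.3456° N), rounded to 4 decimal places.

36.5000° N, 72.5833° W

Field F=5, M=12: +5·20° lon, +12·10° lat → SW at lon -80°, lat 30°.
Square 3, 6: +3·2° lon, +6·1° lat → SW at lon -74°, lat 36°.
Subsquare q=16, l=11: +16·0.0833333° lon, +11·0.0416667° lat → SW at lon -72.6667°, lat 36.4583°.
Cell spans 0.0833333° lon × 0.0416667° lat. NE corner is SW corner plus one full cell.
latitude 36.5000° N, longitude 72.5833° W.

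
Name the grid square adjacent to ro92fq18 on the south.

Latitude extended square 8; −1 → 7.
The longitude characters are unchanged.

RO92fq17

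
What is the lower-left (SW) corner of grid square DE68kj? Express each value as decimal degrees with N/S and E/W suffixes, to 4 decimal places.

Field D=3, E=4: +3·20° lon, +4·10° lat → SW at lon -120°, lat -50°.
Square 6, 8: +6·2° lon, +8·1° lat → SW at lon -108°, lat -42°.
Subsquare k=10, j=9: +10·0.0833333° lon, +9·0.0416667° lat → SW at lon -107.167°, lat -41.625°.
latitude 41.6250° S, longitude 107.1667° W.

41.6250° S, 107.1667° W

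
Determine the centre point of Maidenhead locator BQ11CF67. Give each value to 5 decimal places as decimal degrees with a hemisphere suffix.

Field B=1, Q=16: +1·20° lon, +16·10° lat → SW at lon -160°, lat 70°.
Square 1, 1: +1·2° lon, +1·1° lat → SW at lon -158°, lat 71°.
Subsquare c=2, f=5: +2·0.0833333° lon, +5·0.0416667° lat → SW at lon -157.833°, lat 71.2083°.
Extended square 6, 7: +6·0.00833333° lon, +7·0.00416667° lat → SW at lon -157.783°, lat 71.2375°.
Cell spans 0.00833333° lon × 0.00416667° lat. Centre is SW corner plus half of each.
latitude 71.23958° N, longitude 157.77917° W.

71.23958° N, 157.77917° W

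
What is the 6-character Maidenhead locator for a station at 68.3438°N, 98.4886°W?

EP08si

Add 180° to longitude and 90° to latitude: 81.5114, 158.3438.
Field: lon ⌊81.5114/20⌋ = 4 → E; lat ⌊158.3438/10⌋ = 15 → P.
Square: lon ⌊1.5114/2⌋ = 0; lat ⌊8.3438/1⌋ = 8.
Subsquare: lon ⌊1.5114/0.0833333⌋ = 18 → s; lat ⌊0.3438/0.0416667⌋ = 8 → i.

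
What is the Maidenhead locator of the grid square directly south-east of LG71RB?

LG71sa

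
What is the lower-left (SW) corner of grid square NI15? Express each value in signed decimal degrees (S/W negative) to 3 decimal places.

Field N=13, I=8: +13·20° lon, +8·10° lat → SW at lon 80°, lat -10°.
Square 1, 5: +1·2° lon, +5·1° lat → SW at lon 82°, lat -5°.
latitude -5.000, longitude 82.000.

-5.000, 82.000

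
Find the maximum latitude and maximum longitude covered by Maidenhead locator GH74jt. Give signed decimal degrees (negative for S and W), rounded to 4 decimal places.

-15.1667, -45.1667

Field G=6, H=7: +6·20° lon, +7·10° lat → SW at lon -60°, lat -20°.
Square 7, 4: +7·2° lon, +4·1° lat → SW at lon -46°, lat -16°.
Subsquare j=9, t=19: +9·0.0833333° lon, +19·0.0416667° lat → SW at lon -45.25°, lat -15.2083°.
Cell spans 0.0833333° lon × 0.0416667° lat. NE corner is SW corner plus one full cell.
latitude -15.1667, longitude -45.1667.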